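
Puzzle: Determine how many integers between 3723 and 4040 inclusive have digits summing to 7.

The integers in [3723, 4040] that have digits summing to 7: 4003, 4012, 4021, 4030.
4 qualify.

4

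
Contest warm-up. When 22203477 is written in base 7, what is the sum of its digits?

22203477 in base 7 is 356504112.
Digit sum: 3+5+6+5+0+4+1+1+2 = 27.

27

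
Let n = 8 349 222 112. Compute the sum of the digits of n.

8+3+4+9+2+2+2+1+1+2 = 34

34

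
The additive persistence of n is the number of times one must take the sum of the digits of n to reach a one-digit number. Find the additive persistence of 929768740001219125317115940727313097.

2

929768740001219125317115940727313097 → 143 → 8 (2 steps)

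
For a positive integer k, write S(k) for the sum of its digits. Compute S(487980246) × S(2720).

528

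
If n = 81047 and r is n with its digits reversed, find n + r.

155065

Reverse of 81047 is 74018.
81047 + 74018 = 155065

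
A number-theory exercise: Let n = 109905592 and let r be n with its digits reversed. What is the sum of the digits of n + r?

35

Reversal of 109905592 is 295509901; 109905592 + 295509901 = 405415493.
Digit sum of 405415493: 4+0+5+4+1+5+4+9+3 = 35.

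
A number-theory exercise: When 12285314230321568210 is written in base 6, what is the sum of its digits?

12285314230321568210 in base 6 is 2332010042335530351032122.
Digit sum: 2+3+3+2+0+1+0+0+4+2+3+3+5+5+3+0+3+5+1+0+3+2+1+2+2 = 55.

55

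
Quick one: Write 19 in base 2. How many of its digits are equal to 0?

19 in base 2 is 10011.
The digit 0 appears 2 times.

2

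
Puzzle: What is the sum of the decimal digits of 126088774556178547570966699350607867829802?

219

1+2+6+0+8+8+7+7+4+5+5+6+1+7+8+5+4+7+5+7+0+9+6+6+6+9+9+3+5+0+6+0+7+8+6+7+8+2+9+8+0+2 = 219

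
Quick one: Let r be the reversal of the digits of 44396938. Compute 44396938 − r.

Reverse of 44396938 is 83969344.
44396938 − 83969344 = -39572406

-39572406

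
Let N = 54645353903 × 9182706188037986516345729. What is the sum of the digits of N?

151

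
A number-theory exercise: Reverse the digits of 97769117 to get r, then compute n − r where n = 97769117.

Reverse of 97769117 is 71196779.
97769117 − 71196779 = 26572338

26572338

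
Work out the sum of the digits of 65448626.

6+5+4+4+8+6+2+6 = 41

41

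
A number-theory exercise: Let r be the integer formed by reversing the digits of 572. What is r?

Reversing 572 gives 275.

275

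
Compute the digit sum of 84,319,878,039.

60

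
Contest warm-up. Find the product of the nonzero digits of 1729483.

12096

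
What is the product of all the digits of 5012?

0

5×0×1×2 = 0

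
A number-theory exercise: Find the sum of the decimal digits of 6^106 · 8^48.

549

6^106 · 8^48 = 679754226036393917320247727018493022821867484011234723253371395771703530119846400885559448491933387798121006536992734520016896
Sum of its 126 digits: 549.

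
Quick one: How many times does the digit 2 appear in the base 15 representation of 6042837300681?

1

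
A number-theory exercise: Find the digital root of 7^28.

7

The digital root of n equals n mod 9 (or 9 when 9 | n), so we need 7^28 mod 9.
7^28 ≡ 7 (mod 9), so the digital root is 7.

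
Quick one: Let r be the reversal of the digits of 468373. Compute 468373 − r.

Reverse of 468373 is 373864.
468373 − 373864 = 94509

94509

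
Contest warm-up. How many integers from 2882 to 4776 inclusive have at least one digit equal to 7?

The integers in [2882, 4776] that have at least one digit equal to 7: 2887, 2897, 2907, 2917, 2927, 2937, …, 4775, 4776.
502 qualify.

502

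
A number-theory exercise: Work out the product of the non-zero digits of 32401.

3×2×4×1 = 24

24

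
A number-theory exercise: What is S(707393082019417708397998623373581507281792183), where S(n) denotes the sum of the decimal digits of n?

7+0+7+3+9+3+0+8+2+0+1+9+4+1+7+7+0+8+3+9+7+9+9+8+6+2+3+3+7+3+5+8+1+5+0+7+2+8+1+7+9+2+1+8+3 = 212

212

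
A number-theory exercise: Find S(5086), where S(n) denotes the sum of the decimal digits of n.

5+0+8+6 = 19

19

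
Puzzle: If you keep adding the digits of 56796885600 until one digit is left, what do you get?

6

5+6+7+9+6+8+8+5+6+0+0 = 60
6+0 = 6
(Equivalently, 56796885600 mod 9 = 6.)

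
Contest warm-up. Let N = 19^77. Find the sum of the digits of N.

442

19^77 = 291089991465885207157110469823613808301508452017686087349124177032138857687247167996791522348031139
Sum of its 99 digits: 442.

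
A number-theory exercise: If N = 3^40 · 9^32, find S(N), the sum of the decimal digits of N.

3^40 · 9^32 = 41745579179292917813953351511015323088870709282081
Sum of its 50 digits: 216.

216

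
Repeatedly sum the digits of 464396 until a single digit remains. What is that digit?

4+6+4+3+9+6 = 32
3+2 = 5

5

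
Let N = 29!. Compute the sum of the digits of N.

126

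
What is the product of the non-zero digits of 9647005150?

37800

9×6×4×7×5×1×5 = 37800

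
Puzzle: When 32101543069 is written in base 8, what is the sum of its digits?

32101543069 in base 8 is 357131526235.
Digit sum: 3+5+7+1+3+1+5+2+6+2+3+5 = 43.

43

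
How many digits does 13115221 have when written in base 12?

13115221 in base 12 is 44859B1, which has 7 digits.

7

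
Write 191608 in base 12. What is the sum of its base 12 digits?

191608 in base 12 is 92A74.
Digit sum: 9+2+10+7+4 = 32.

32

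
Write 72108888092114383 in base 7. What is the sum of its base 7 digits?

67

72108888092114383 in base 7 is 62165421146310166156.
Digit sum: 6+2+1+6+5+4+2+1+1+4+6+3+1+0+1+6+6+1+5+6 = 67.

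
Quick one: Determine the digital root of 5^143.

2

The digital root of n equals n mod 9 (or 9 when 9 | n), so we need 5^143 mod 9.
5^143 ≡ 2 (mod 9), so the digital root is 2.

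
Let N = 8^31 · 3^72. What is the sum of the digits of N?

261

8^31 · 3^72 = 223110462541589957433545931101215431044980498769870672124444672
Sum of its 63 digits: 261.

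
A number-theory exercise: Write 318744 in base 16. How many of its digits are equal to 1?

318744 in base 16 is 4DD18.
The digit 1 appears 1 time.

1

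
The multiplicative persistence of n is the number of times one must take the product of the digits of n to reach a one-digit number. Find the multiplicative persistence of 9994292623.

9994292623 → 3779136 → 23814 → 192 → 18 → 8 (5 steps)

5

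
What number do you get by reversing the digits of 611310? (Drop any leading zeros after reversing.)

Reversing 611310 gives 13116.

13116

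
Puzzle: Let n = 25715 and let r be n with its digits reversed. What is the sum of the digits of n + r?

Reversal of 25715 is 51752; 25715 + 51752 = 77467.
Digit sum of 77467: 7+7+4+6+7 = 31.

31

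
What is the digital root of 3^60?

9

The digital root of n equals n mod 9 (or 9 when 9 | n), so we need 3^60 mod 9.
3^60 ≡ 0 (mod 9), so the digital root is 9.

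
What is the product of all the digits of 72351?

210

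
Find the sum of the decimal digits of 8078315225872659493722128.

116

8+0+7+8+3+1+5+2+2+5+8+7+2+6+5+9+4+9+3+7+2+2+1+2+8 = 116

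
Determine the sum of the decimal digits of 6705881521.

6+7+0+5+8+8+1+5+2+1 = 43

43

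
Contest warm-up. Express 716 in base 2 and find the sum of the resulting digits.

716 in base 2 is 1011001100.
Digit sum: 1+0+1+1+0+0+1+1+0+0 = 5.

5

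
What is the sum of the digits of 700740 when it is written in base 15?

700740 in base 15 is DC960.
Digit sum: 13+12+9+6+0 = 40.

40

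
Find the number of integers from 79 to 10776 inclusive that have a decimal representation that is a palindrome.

190

The integers in [79, 10776] that have a decimal representation that is a palindrome: 88, 99, 101, 111, 121, 131, …, 10601, 10701.
190 qualify.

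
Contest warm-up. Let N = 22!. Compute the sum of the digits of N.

72

22! = 1124000727777607680000
Sum of its 22 digits: 72.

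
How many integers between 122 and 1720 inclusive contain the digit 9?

385

The integers in [122, 1720] that contain the digit 9: 129, 139, 149, 159, 169, 179, …, 1709, 1719.
385 qualify.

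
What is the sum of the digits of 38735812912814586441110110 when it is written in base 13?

38735812912814586441110110 in base 13 is C0A26B46AC958C95B497662.
Digit sum: 12+0+10+2+6+11+4+6+10+12+9+5+8+12+9+5+11+4+9+7+6+6+2 = 166.

166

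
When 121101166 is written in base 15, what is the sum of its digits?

46

121101166 in base 15 is A971C61.
Digit sum: 10+9+7+1+12+6+1 = 46.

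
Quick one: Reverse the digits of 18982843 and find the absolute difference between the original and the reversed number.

Reverse of 18982843 is 34828981.
|18982843 − 34828981| = 15846138

15846138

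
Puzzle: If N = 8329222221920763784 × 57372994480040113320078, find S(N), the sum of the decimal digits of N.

168

8329222221920763784 × 57372994480040113320078 = 477872420561287428333804610265621822455152
Sum of its 42 digits: 168.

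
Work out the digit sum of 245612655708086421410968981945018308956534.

2+4+5+6+1+2+6+5+5+7+0+8+0+8+6+4+2+1+4+1+0+9+6+8+9+8+1+9+4+5+0+1+8+3+0+8+9+5+6+5+3+4 = 188

188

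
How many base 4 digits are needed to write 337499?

10

337499 in base 4 is 1102121123, which has 10 digits.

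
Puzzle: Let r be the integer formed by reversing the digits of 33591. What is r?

19533

Reversing 33591 gives 19533.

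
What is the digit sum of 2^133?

191

2^133 = 10889035741470030830827987437816582766592
Sum of its 41 digits: 191.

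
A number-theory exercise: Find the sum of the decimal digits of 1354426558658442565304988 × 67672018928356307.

204

1354426558658442565304988 × 67672018928356307 = 91656779714602619230155937723928988359316
Sum of its 41 digits: 204.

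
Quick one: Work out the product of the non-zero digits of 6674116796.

2286144

6×6×7×4×1×1×6×7×9×6 = 2286144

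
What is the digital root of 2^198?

1

The digital root of n equals n mod 9 (or 9 when 9 | n), so we need 2^198 mod 9.
2^198 ≡ 1 (mod 9), so the digital root is 1.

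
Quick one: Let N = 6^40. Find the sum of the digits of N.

6^40 = 13367494538843734067838845976576
Sum of its 32 digits: 171.

171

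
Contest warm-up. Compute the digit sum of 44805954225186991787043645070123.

139

4+4+8+0+5+9+5+4+2+2+5+1+8+6+9+9+1+7+8+7+0+4+3+6+4+5+0+7+0+1+2+3 = 139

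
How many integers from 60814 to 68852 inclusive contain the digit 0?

2331

The integers in [60814, 68852] that contain the digit 0: 60814, 60815, 60816, 60817, 60818, 60819, …, 68840, 68850.
2331 qualify.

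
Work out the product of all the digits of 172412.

1×7×2×4×1×2 = 112

112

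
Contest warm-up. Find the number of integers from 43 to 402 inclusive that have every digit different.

269

The integers in [43, 402] that have every digit different: 43, 45, 46, 47, 48, 49, …, 401, 402.
269 qualify.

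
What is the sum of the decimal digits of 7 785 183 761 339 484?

84

7+7+8+5+1+8+3+7+6+1+3+3+9+4+8+4 = 84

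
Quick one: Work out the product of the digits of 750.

7×5×0 = 0

0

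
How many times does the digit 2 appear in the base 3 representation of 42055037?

42055037 in base 3 is 2221010121122222.
The digit 2 appears 9 times.

9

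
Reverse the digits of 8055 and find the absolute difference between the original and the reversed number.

Reverse of 8055 is 5508.
|8055 − 5508| = 2547

2547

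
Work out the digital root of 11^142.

7

The digital root of n equals n mod 9 (or 9 when 9 | n), so we need 11^142 mod 9.
11^142 ≡ 7 (mod 9), so the digital root is 7.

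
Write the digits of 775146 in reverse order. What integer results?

Reversing 775146 gives 641577.

641577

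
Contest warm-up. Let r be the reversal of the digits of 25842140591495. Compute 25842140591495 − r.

Reverse of 25842140591495 is 59419504124852.
25842140591495 − 59419504124852 = -33577363533357

-33577363533357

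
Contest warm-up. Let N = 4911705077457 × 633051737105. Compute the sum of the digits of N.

4911705077457 × 633051737105 = 3109363431431602425941985
Sum of its 25 digits: 96.

96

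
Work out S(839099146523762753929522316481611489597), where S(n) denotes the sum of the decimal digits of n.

8+3+9+0+9+9+1+4+6+5+2+3+7+6+2+7+5+3+9+2+9+5+2+2+3+1+6+4+8+1+6+1+1+4+8+9+5+9+7 = 191

191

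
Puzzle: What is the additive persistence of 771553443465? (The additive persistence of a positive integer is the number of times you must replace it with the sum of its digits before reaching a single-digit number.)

771553443465 → 54 → 9 (2 steps)

2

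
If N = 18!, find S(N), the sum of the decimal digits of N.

54

18! = 6402373705728000
Sum of its 16 digits: 54.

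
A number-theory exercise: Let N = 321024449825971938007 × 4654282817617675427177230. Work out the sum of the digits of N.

199

321024449825971938007 × 4654282817617675427177230 = 1494138580860188745570761781460148260561980610
Sum of its 46 digits: 199.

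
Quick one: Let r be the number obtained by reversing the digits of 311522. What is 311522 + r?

536635

Reverse of 311522 is 225113.
311522 + 225113 = 536635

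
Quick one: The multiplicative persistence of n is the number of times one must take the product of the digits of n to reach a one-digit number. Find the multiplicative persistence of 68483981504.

1

68483981504 → 0 (1 step)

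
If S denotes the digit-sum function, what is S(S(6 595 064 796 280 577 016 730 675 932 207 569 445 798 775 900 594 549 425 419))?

11

First digit sum: 290.
2+9+0 = 11.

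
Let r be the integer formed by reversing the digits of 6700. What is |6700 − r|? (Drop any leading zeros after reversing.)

6624

Reverse of 6700 is 76.
|6700 − 76| = 6624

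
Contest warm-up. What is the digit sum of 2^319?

398

2^319 = 1067993517960455041197510853084776057301352261178326384973520803911109862890320275011481043468288
Sum of its 97 digits: 398.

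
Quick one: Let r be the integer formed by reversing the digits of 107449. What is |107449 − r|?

Reverse of 107449 is 944701.
|107449 − 944701| = 837252

837252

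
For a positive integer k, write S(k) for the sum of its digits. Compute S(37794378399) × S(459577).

S(37794378399) = 3+7+7+9+4+3+7+8+3+9+9 = 69.
S(459577) = 4+5+9+5+7+7 = 37.
69 · 37 = 2553.

2553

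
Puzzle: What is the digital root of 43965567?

4+3+9+6+5+5+6+7 = 45
4+5 = 9

9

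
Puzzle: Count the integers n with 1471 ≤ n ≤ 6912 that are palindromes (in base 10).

The integers in [1471, 6912] that are palindromes (in base 10): 1551, 1661, 1771, 1881, 1991, 2002, …, 6776, 6886.
54 qualify.

54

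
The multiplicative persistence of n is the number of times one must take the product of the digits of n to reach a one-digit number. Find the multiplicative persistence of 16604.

16604 → 0 (1 step)

1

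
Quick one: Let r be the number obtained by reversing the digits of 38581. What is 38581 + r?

Reverse of 38581 is 18583.
38581 + 18583 = 57164

57164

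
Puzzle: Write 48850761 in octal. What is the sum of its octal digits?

29

48850761 in base 8 is 272263511.
Digit sum: 2+7+2+2+6+3+5+1+1 = 29.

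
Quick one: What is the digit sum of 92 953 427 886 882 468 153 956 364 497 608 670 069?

9+2+9+5+3+4+2+7+8+8+6+8+8+2+4+6+8+1+5+3+9+5+6+3+6+4+4+9+7+6+0+8+6+7+0+0+6+9 = 203

203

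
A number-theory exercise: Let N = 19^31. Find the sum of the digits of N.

19^31 = 4378865740046709085864680868712732574619
Sum of its 40 digits: 199.

199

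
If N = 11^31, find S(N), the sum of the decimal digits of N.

11^31 = 191943424957750480504146841291811
Sum of its 33 digits: 137.

137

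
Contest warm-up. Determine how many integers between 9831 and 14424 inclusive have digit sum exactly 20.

257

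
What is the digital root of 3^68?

9

The digital root of n equals n mod 9 (or 9 when 9 | n), so we need 3^68 mod 9.
3^68 ≡ 0 (mod 9), so the digital root is 9.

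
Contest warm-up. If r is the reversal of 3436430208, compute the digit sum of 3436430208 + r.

48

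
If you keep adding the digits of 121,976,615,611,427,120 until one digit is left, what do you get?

1+2+1+9+7+6+6+1+5+6+1+1+4+2+7+1+2+0 = 62
6+2 = 8
(Equivalently, 121,976,615,611,427,120 mod 9 = 8.)

8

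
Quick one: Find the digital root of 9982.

9+9+8+2 = 28
2+8 = 10
1+0 = 1

1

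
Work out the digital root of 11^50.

The digital root of n equals n mod 9 (or 9 when 9 | n), so we need 11^50 mod 9.
11^50 ≡ 4 (mod 9), so the digital root is 4.

4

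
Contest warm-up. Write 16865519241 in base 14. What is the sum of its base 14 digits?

16865519241 in base 14 is B5DCB437B.
Digit sum: 11+5+13+12+11+4+3+7+11 = 77.

77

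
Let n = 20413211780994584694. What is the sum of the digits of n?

87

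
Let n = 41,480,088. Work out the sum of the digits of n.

4+1+4+8+0+0+8+8 = 33

33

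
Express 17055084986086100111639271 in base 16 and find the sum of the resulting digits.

17055084986086100111639271 in base 16 is E1B8E027B2C52D54AC2E7.
Digit sum: 14+1+11+8+14+0+2+7+11+2+12+5+2+13+5+4+10+12+2+14+7 = 156.

156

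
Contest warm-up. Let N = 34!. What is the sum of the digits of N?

34! = 295232799039604140847618609643520000000
Sum of its 39 digits: 144.

144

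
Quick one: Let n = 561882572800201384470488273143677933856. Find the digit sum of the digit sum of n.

First digit sum: 175.
1+7+5 = 13.

13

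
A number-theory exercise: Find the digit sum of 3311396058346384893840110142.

3+3+1+1+3+9+6+0+5+8+3+4+6+3+8+4+8+9+3+8+4+0+1+1+0+1+4+2 = 108

108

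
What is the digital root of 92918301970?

9+2+9+1+8+3+0+1+9+7+0 = 49
4+9 = 13
1+3 = 4

4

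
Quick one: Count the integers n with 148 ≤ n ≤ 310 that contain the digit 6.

34

The integers in [148, 310] that contain the digit 6: 156, 160, 161, 162, 163, 164, …, 296, 306.
34 qualify.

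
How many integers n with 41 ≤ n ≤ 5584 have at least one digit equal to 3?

2265

The integers in [41, 5584] that have at least one digit equal to 3: 43, 53, 63, 73, 83, 93, …, 5573, 5583.
2265 qualify.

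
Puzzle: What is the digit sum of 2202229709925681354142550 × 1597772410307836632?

216

2202229709925681354142550 × 1597772410307836632 = 3518661871679483794894264315409941839891600
Sum of its 43 digits: 216.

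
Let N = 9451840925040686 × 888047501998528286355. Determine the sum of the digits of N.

150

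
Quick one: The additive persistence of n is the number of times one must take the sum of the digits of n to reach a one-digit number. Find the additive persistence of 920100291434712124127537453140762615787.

920100291434712124127537453140762615787 → 143 → 8 (2 steps)

2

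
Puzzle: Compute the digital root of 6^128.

The digital root of n equals n mod 9 (or 9 when 9 | n), so we need 6^128 mod 9.
6^128 ≡ 0 (mod 9), so the digital root is 9.

9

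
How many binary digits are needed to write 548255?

548255 in base 2 is 10000101110110011111, which has 20 digits.

20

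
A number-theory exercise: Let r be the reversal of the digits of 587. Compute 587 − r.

-198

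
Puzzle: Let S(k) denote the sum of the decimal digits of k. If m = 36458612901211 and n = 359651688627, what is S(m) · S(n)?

3234

S(36458612901211) = 3+6+4+5+8+6+1+2+9+0+1+2+1+1 = 49.
S(359651688627) = 3+5+9+6+5+1+6+8+8+6+2+7 = 66.
49 · 66 = 3234.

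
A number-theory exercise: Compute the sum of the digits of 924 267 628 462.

58

9+2+4+2+6+7+6+2+8+4+6+2 = 58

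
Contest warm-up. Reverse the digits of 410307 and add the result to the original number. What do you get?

1113321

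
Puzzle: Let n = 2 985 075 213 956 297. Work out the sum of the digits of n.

80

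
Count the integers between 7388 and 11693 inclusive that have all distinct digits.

1632

The integers in [7388, 11693] that have all distinct digits: 7389, 7390, 7391, 7392, 7394, 7395, …, 10986, 10987.
1632 qualify.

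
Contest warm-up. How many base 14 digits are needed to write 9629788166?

9

9629788166 in base 14 is 674D1403C, which has 9 digits.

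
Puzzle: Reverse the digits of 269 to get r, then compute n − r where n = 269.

-693

Reverse of 269 is 962.
269 − 962 = -693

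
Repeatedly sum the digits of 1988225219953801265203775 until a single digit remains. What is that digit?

1+9+8+8+2+2+5+2+1+9+9+5+3+8+0+1+2+6+5+2+0+3+7+7+5 = 110
1+1+0 = 2

2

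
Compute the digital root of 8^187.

The digital root of n equals n mod 9 (or 9 when 9 | n), so we need 8^187 mod 9.
8^187 ≡ 8 (mod 9), so the digital root is 8.

8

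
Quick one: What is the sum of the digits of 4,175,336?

4+1+7+5+3+3+6 = 29

29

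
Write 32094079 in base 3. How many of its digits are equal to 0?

32094079 in base 3 is 2020101112210121.
The digit 0 appears 4 times.

4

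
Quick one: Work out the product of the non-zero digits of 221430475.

2×2×1×4×3×4×7×5 = 6720

6720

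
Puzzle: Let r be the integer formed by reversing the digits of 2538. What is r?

Reversing 2538 gives 8352.

8352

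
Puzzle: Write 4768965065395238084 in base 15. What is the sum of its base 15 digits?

118

4768965065395238084 in base 15 is AD561007CC5A878E.
Digit sum: 10+13+5+6+1+0+0+7+12+12+5+10+8+7+8+14 = 118.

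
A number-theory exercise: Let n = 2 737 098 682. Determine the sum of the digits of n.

52

2+7+3+7+0+9+8+6+8+2 = 52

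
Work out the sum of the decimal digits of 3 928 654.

37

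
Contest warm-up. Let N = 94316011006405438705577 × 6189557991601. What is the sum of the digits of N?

191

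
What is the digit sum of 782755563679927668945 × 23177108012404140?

144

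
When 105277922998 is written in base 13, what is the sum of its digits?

105277922998 in base 13 is 9C0A1094C1.
Digit sum: 9+12+0+10+1+0+9+4+12+1 = 58.

58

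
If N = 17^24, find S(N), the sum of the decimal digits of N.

17^24 = 339448671314611904643504117121
Sum of its 30 digits: 109.

109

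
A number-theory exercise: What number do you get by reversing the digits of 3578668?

8668753

Reversing 3578668 gives 8668753.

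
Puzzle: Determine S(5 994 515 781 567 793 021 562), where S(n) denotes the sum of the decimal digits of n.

107

5+9+9+4+5+1+5+7+8+1+5+6+7+7+9+3+0+2+1+5+6+2 = 107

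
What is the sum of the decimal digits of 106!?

639

106! = 114628056373470835453434738414834942870388487424139673389282723476762012382449946252660360871841673476016298287096435143747350528228224302506311680000000000000000000000000
Sum of its 171 digits: 639.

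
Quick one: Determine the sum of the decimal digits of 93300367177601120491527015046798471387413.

9+3+3+0+0+3+6+7+1+7+7+6+0+1+1+2+0+4+9+1+5+2+7+0+1+5+0+4+6+7+9+8+4+7+1+3+8+7+4+1+3 = 162

162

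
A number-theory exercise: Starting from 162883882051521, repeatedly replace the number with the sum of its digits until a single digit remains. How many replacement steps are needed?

162883882051521 → 60 → 6 (2 steps)

2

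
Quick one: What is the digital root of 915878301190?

7

9+1+5+8+7+8+3+0+1+1+9+0 = 52
5+2 = 7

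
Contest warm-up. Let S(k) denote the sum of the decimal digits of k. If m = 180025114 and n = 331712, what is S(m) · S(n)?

374

S(180025114) = 1+8+0+0+2+5+1+1+4 = 22.
S(331712) = 3+3+1+7+1+2 = 17.
22 · 17 = 374.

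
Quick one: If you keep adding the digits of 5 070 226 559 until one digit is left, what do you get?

5

5+0+7+0+2+2+6+5+5+9 = 41
4+1 = 5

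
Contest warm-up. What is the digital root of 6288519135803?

5

6+2+8+8+5+1+9+1+3+5+8+0+3 = 59
5+9 = 14
1+4 = 5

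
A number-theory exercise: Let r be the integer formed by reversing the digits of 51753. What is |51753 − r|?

Reverse of 51753 is 35715.
|51753 − 35715| = 16038

16038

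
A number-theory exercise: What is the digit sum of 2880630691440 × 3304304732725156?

132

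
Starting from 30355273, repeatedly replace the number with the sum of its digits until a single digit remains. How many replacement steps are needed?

3

30355273 → 28 → 10 → 1 (3 steps)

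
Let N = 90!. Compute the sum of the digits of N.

90! = 1485715964481761497309522733620825737885569961284688766942216863704985393094065876545992131370884059645617234469978112000000000000000000000
Sum of its 139 digits: 585.

585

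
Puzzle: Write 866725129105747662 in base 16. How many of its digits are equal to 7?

866725129105747662 in base 16 is C0739E9AE40AECE.
The digit 7 appears 1 time.

1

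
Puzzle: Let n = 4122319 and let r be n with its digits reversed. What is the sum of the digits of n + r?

Reversal of 4122319 is 9132214; 4122319 + 9132214 = 13254533.
Digit sum of 13254533: 1+3+2+5+4+5+3+3 = 26.

26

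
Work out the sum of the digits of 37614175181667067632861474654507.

3+7+6+1+4+1+7+5+1+8+1+6+6+7+0+6+7+6+3+2+8+6+1+4+7+4+6+5+4+5+0+7 = 144

144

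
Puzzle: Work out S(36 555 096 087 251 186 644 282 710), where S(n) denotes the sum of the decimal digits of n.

3+6+5+5+5+0+9+6+0+8+7+2+5+1+1+8+6+6+4+4+2+8+2+7+1+0 = 111

111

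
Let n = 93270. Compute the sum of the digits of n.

21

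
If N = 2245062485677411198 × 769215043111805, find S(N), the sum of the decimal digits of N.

2245062485677411198 × 769215043111805 = 1726935836709045950009414472992390
Sum of its 34 digits: 152.

152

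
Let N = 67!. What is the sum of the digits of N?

369

67! = 36471110918188685288249859096605464427167635314049524593701628500267962436943872000000000000000
Sum of its 95 digits: 369.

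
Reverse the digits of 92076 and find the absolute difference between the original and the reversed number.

25047

Reverse of 92076 is 67029.
|92076 − 67029| = 25047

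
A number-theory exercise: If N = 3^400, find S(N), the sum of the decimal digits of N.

3^400 = 70550791086553325712464271575934796216507949612787315762871223209262085551582934156579298529447134158154952334825355911866929793071824566694145084454535257027960285323760313192443283334088001
Sum of its 191 digits: 846.

846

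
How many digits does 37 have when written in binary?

37 in base 2 is 100101, which has 6 digits.

6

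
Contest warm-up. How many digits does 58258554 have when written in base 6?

58258554 in base 6 is 5440403310, which has 10 digits.

10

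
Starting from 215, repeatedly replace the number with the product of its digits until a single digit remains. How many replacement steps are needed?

2

215 → 10 → 0 (2 steps)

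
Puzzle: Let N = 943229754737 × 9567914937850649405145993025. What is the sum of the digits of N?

167

943229754737 × 9567914937850649405145993025 = 9024742060173346636352029946649062709425
Sum of its 40 digits: 167.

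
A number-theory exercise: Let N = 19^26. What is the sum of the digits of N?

19^26 = 1768453418076865701195582595329481
Sum of its 34 digits: 163.

163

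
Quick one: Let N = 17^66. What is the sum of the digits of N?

334

17^66 = 1620424537653706124163623118049428940979124903532013480548031299441192142935188769
Sum of its 82 digits: 334.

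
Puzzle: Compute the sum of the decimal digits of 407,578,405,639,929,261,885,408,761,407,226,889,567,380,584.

4+0+7+5+7+8+4+0+5+6+3+9+9+2+9+2+6+1+8+8+5+4+0+8+7+6+1+4+0+7+2+2+6+8+8+9+5+6+7+3+8+0+5+8+4 = 226

226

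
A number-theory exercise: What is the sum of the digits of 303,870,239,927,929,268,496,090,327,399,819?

168

3+0+3+8+7+0+2+3+9+9+2+7+9+2+9+2+6+8+4+9+6+0+9+0+3+2+7+3+9+9+8+1+9 = 168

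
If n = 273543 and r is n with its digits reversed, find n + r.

Reverse of 273543 is 345372.
273543 + 345372 = 618915

618915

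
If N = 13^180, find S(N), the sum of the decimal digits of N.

13^180 = 323447214384769666611234037938095486001772740213687263387777429474996281148713429391484608417392848481444616706499567949929414066210226414733647839904525852998787120588520973053349626114475820878789201
Sum of its 201 digits: 946.

946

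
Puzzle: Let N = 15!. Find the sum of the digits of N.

45

15! = 1307674368000
Sum of its 13 digits: 45.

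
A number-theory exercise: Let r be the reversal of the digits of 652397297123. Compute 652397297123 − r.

Reverse of 652397297123 is 321792793256.
652397297123 − 321792793256 = 330604503867

330604503867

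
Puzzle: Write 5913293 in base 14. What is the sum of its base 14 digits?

61

5913293 in base 14 is ADCDC1.
Digit sum: 10+13+12+13+12+1 = 61.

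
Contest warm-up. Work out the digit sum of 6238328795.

53

6+2+3+8+3+2+8+7+9+5 = 53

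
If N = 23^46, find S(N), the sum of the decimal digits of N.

23^46 = 435993943892672664200353461405376235401663658494141675420261489
Sum of its 63 digits: 274.

274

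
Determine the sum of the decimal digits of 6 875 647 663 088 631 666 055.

6+8+7+5+6+4+7+6+6+3+0+8+8+6+3+1+6+6+6+0+5+5 = 112

112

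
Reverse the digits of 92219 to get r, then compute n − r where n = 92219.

Reverse of 92219 is 91229.
92219 − 91229 = 990

990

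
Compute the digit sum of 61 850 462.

6+1+8+5+0+4+6+2 = 32

32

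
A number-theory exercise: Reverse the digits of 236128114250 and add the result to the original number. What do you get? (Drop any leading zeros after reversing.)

Reverse of 236128114250 is 52411821632.
236128114250 + 52411821632 = 288539935882

288539935882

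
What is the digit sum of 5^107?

344

5^107 = 616297582203915472977912941627176741932192527428924222476780414581298828125
Sum of its 75 digits: 344.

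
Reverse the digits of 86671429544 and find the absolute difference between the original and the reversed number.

42079011876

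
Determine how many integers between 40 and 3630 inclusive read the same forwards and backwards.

The integers in [40, 3630] that read the same forwards and backwards: 44, 55, 66, 77, 88, 99, …, 3443, 3553.
122 qualify.

122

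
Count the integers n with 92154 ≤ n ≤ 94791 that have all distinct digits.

The integers in [92154, 94791] that have all distinct digits: 92154, 92156, 92157, 92158, 92160, 92163, …, 94785, 94786.
904 qualify.

904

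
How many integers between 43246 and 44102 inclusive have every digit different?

240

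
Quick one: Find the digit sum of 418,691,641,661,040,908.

4+1+8+6+9+1+6+4+1+6+6+1+0+4+0+9+0+8 = 74

74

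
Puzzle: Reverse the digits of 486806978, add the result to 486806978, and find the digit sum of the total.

40

Reversal of 486806978 is 879608684; 486806978 + 879608684 = 1366415662.
Digit sum of 1366415662: 1+3+6+6+4+1+5+6+6+2 = 40.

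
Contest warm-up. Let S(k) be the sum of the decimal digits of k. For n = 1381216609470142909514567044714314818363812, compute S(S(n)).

16

First digit sum: 169.
1+6+9 = 16.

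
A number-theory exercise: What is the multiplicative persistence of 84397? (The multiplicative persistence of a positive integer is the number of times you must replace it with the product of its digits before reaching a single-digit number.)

2

84397 → 6048 → 0 (2 steps)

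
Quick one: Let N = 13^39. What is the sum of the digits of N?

13^39 = 27783742160348572763840067510872319734178277
Sum of its 44 digits: 199.

199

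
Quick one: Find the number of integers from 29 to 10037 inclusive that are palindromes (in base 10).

188

The integers in [29, 10037] that are palindromes (in base 10): 33, 44, 55, 66, 77, 88, …, 9999, 10001.
188 qualify.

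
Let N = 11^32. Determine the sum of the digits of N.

139

11^32 = 2111377674535255285545615254209921
Sum of its 34 digits: 139.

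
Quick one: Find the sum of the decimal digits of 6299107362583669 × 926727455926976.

140

6299107362583669 × 926727455926976 = 5837555740738047143470754154944
Sum of its 31 digits: 140.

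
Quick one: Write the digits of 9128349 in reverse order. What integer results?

9438219

Reversing 9128349 gives 9438219.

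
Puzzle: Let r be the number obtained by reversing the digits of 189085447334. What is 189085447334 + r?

622830028315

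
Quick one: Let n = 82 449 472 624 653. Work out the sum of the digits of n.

66

8+2+4+4+9+4+7+2+6+2+4+6+5+3 = 66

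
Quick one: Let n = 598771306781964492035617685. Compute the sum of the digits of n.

5+9+8+7+7+1+3+0+6+7+8+1+9+6+4+4+9+2+0+3+5+6+1+7+6+8+5 = 137

137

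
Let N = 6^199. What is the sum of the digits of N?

747

6^199 = 71137537302004566799495815253128955390498124225748238249246513155852154924936623169845356556792849549468802577779354971825744206752932540397335931986640896
Sum of its 155 digits: 747.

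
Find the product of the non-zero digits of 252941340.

2×5×2×9×4×1×3×4 = 8640

8640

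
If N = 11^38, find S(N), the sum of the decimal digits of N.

11^38 = 3740434344477351388916475705363381856681
Sum of its 40 digits: 184.

184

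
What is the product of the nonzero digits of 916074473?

127008

9×1×6×7×4×4×7×3 = 127008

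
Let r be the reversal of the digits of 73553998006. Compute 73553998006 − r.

13464062469

Reverse of 73553998006 is 60089935537.
73553998006 − 60089935537 = 13464062469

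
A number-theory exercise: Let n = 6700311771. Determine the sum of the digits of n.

6+7+0+0+3+1+1+7+7+1 = 33

33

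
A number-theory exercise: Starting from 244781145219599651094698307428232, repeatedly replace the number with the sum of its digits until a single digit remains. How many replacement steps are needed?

244781145219599651094698307428232 → 150 → 6 (2 steps)

2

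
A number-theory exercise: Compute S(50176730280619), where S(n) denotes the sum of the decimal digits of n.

55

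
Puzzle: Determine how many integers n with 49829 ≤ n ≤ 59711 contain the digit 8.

3392

The integers in [49829, 59711] that contain the digit 8: 49829, 49830, 49831, 49832, 49833, 49834, …, 59698, 59708.
3392 qualify.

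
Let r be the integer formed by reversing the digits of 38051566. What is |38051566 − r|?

Reverse of 38051566 is 66515083.
|38051566 − 66515083| = 28463517

28463517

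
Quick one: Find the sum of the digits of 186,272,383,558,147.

1+8+6+2+7+2+3+8+3+5+5+8+1+4+7 = 70

70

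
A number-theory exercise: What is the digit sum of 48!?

48! = 12413915592536072670862289047373375038521486354677760000000000
Sum of its 62 digits: 234.

234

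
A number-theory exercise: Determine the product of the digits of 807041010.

8×0×7×0×4×1×0×1×0 = 0

0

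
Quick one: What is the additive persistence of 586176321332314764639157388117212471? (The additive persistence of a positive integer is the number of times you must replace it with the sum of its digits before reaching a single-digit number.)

586176321332314764639157388117212471 → 148 → 13 → 4 (3 steps)

3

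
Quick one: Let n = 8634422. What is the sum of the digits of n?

8+6+3+4+4+2+2 = 29

29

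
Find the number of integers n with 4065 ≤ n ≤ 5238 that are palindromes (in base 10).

12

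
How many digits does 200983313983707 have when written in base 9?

200983313983707 in base 9 is 870554051330730, which has 15 digits.

15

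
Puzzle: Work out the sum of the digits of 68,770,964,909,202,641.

80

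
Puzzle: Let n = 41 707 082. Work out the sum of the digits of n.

4+1+7+0+7+0+8+2 = 29

29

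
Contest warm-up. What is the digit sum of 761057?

26

7+6+1+0+5+7 = 26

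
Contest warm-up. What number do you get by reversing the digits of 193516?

615391

Reversing 193516 gives 615391.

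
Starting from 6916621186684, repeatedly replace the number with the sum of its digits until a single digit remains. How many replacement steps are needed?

6916621186684 → 64 → 10 → 1 (3 steps)

3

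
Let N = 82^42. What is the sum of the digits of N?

82^42 = 239983730524532837081799266809938558844437499219256457189054784680586059892916224
Sum of its 81 digits: 415.

415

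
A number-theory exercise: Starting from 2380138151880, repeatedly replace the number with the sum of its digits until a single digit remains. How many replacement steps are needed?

3

2380138151880 → 48 → 12 → 3 (3 steps)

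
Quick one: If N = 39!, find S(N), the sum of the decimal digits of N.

189

39! = 20397882081197443358640281739902897356800000000
Sum of its 47 digits: 189.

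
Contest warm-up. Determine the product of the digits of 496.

216

4×9×6 = 216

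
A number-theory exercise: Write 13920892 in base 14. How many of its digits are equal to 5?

13920892 in base 14 is 1BC52D6.
The digit 5 appears 1 time.

1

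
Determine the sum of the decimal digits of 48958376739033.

75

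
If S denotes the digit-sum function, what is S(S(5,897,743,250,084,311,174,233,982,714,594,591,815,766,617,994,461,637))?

13

First digit sum: 247.
2+4+7 = 13.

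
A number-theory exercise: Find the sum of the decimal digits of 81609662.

8+1+6+0+9+6+6+2 = 38

38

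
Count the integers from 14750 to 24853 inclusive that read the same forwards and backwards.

The integers in [14750, 24853] that read the same forwards and backwards: 14841, 14941, 15051, 15151, 15251, 15351, …, 24742, 24842.
101 qualify.

101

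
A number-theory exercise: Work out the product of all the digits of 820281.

8×2×0×2×8×1 = 0

0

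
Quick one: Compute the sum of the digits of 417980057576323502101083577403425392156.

150

4+1+7+9+8+0+0+5+7+5+7+6+3+2+3+5+0+2+1+0+1+0+8+3+5+7+7+4+0+3+4+2+5+3+9+2+1+5+6 = 150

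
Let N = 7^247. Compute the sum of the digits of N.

7^247 = 54854957576556865299555219821488223770492611732578777156559174264761635162080802265036764466629721124626962225763674796130798503983561122921577440806764720163706947866621104618064172888180249197159655224615543
Sum of its 209 digits: 961.

961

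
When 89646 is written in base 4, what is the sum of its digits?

15

89646 in base 4 is 111320232.
Digit sum: 1+1+1+3+2+0+2+3+2 = 15.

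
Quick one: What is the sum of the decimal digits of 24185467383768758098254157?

133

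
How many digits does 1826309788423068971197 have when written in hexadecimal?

1826309788423068971197 in base 16 is 630123C45DE7D5F0BD, which has 18 digits.

18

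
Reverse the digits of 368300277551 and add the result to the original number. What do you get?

Reverse of 368300277551 is 155772003863.
368300277551 + 155772003863 = 524072281414

524072281414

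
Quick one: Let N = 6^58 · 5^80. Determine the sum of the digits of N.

6^58 · 5^80 = 112298219138294335244217006897926330566406250000000000000000000000000000000000000000000000000000000000
Sum of its 102 digits: 180.

180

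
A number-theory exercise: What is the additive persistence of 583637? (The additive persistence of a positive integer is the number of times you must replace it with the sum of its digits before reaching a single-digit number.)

2

583637 → 32 → 5 (2 steps)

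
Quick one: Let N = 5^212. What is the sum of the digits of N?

673

5^212 = 15192908393215677995957187631299131446753545333791911946047647985326413169031697854452990290834261760148844212781060747374795028008520603179931640625
Sum of its 149 digits: 673.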